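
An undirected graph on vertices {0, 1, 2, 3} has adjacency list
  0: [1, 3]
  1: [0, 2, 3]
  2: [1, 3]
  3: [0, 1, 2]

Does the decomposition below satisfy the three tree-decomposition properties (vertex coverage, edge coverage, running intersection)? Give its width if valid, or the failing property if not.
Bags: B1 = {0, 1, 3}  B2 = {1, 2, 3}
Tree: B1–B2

Yes; width 2.

Vertex coverage: the bags together contain {0, 1, 2, 3}, the full vertex set. Edge coverage: each edge of G has both endpoints in at least one bag. Running intersection: for every vertex, the bags containing it form a connected subtree. All three properties hold, so this is a valid tree decomposition of width max|bag| − 1 = 2, and hence tw(G) ≤ 2.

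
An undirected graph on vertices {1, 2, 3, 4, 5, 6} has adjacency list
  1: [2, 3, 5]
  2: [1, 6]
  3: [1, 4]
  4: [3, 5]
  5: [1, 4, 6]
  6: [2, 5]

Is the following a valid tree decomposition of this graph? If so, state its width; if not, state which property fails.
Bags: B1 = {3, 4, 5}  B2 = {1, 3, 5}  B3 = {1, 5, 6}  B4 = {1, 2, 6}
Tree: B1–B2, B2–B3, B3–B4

Yes; width 2.

Vertex coverage: the bags together contain {1, 2, 3, 4, 5, 6}, the full vertex set. Edge coverage: each edge of G has both endpoints in at least one bag. Running intersection: for every vertex, the bags containing it form a connected subtree. All three properties hold, so this is a valid tree decomposition of width max|bag| − 1 = 2, and hence tw(G) ≤ 2.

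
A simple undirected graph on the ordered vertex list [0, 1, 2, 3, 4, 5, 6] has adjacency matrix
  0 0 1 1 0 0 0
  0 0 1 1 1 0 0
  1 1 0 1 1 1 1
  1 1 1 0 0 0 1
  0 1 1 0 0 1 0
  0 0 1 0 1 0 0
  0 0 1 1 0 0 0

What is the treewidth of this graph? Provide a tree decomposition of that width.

The largest bag has 3 vertices, giving width 2; this decomposition certifies tw(G) ≤ 2. For the lower bound, the 3 vertices {0, 2, 3} are pairwise adjacent, and any tree decomposition puts a clique entirely inside one bag — forcing width ≥ 2. Therefore the treewidth is 2.

Treewidth 2.
One optimal decomposition is:
Bags: B1 = {1, 2, 4}  B2 = {1, 2, 3}  B3 = {2, 3, 6}  B4 = {0, 2, 3}  B5 = {2, 4, 5}
Tree: B1–B2, B2–B3, B3–B4, B1–B5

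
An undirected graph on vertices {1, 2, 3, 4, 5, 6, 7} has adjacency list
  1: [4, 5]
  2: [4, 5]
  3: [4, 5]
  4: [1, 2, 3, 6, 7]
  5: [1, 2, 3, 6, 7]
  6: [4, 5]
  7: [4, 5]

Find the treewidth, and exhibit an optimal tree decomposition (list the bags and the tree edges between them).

Treewidth 2.
One such decomposition:
Bags: B1 = {4, 5, 7}  B2 = {2, 4, 5}  B3 = {4, 5, 6}  B4 = {3, 4, 5}  B5 = {1, 4, 5}
Tree: B1–B2, B2–B3, B3–B4, B4–B5

Each bag holds 3 vertices, so the decomposition has width 2, which upper-bounds the treewidth. Since 4–7–5–2–4 is a cycle in G, G is not acyclic. Forests are exactly the graphs of treewidth ≤ 1, so tw(G) ≥ 2. Therefore the treewidth is 2.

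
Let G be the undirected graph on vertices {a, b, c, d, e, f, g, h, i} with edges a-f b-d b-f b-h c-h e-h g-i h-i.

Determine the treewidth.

A width-1 tree decomposition is:
Bags: B1 = {b, h}  B2 = {b, f}  B3 = {h, i}  B4 = {g, i}  B5 = {a, f}  B6 = {c, h}  B7 = {e, h}  B8 = {b, d}
Tree: B1–B2, B1–B3, B3–B4, B2–B5, B1–B6, B3–B7, B1–B8
The largest bag has 2 vertices, giving width 1; this decomposition certifies tw(G) ≤ 1. Any graph with an edge has treewidth ≥ 1, and G has the edge h–b. Therefore the treewidth is 1.

1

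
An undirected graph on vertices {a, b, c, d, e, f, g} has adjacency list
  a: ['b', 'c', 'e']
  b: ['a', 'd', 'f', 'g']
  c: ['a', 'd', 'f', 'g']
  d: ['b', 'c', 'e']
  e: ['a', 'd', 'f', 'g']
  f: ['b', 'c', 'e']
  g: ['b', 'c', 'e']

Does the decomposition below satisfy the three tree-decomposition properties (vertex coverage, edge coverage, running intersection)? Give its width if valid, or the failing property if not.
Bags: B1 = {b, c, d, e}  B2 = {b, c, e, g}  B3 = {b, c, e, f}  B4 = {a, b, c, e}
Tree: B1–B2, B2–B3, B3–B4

Checking the three conditions: (i) the bags cover all of {a, b, c, d, e, f, g}; (ii) for each edge, some bag contains both endpoints; (iii) the bags containing any fixed vertex form a subtree. All hold, so the decomposition is valid with width 4 − 1 = 3.

Yes; width 3.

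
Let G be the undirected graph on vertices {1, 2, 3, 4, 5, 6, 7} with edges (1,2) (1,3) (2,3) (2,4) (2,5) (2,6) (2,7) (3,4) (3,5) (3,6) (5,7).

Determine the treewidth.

A width-2 tree decomposition is:
Bags: B1 = {2, 3, 5}  B2 = {2, 3, 6}  B3 = {2, 3, 4}  B4 = {2, 5, 7}  B5 = {1, 2, 3}
Tree: B1–B2, B2–B3, B1–B4, B2–B5
The largest bag has 3 vertices, giving width 2; this decomposition certifies tw(G) ≤ 2. On the other hand G contains the 3-clique {1, 2, 3}. A clique must lie in a single bag of any decomposition, so no decomposition can have width below 2. Combining the bounds, tw(G) = 2.

2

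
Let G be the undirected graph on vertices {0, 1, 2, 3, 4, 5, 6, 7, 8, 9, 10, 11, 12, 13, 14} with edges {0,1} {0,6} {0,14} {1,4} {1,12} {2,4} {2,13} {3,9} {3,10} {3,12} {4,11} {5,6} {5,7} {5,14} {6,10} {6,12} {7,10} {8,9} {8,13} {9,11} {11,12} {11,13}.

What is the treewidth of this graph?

3

A width-3 tree decomposition is:
Bags: B1 = {5, 7, 10, 14}  B2 = {5, 6, 10, 14}  B3 = {0, 6, 10, 14}  B4 = {0, 3, 6, 10}  B5 = {0, 3, 6, 12}  B6 = {0, 1, 3, 12}  B7 = {1, 3, 9, 12}  B8 = {1, 9, 11, 12}  B9 = {1, 4, 9, 11}  B10 = {4, 8, 9, 11}  B11 = {4, 8, 11, 13}  B12 = {2, 4, 8, 13}
Tree: B1–B2, B2–B3, B3–B4, B4–B5, B5–B6, B6–B7, B7–B8, B8–B9, B9–B10, B10–B11, B11–B12
The largest bag has 4 vertices, giving width 3; this decomposition certifies tw(G) ≤ 3. For the lower bound: the 4 vertex sets {5,7,14}, {10}, {6}, {0,1,3,12} are disjoint, each induces a connected subgraph, and every pair is joined by at least one edge of G. Contracting each set to a single vertex therefore yields K_{4} as a minor, and since treewidth is minor-monotone, tw(G) ≥ tw(K_{4}) = 3. Combining the bounds, tw(G) = 3.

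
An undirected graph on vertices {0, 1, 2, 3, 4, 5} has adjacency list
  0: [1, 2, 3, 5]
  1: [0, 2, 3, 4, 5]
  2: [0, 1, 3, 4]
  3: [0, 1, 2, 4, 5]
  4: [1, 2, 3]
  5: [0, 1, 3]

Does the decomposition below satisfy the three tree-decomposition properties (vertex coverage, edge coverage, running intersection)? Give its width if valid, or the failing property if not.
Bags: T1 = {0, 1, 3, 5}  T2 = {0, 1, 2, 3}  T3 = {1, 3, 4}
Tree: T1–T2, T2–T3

No — edge (2,4) lies in no bag.

A tree decomposition must satisfy three properties: every vertex lies in some bag; for every edge, both endpoints lie together in some bag; and for every vertex, the bags containing it form a connected subtree. Here edge (2,4) lies in no bag, so the decomposition is invalid.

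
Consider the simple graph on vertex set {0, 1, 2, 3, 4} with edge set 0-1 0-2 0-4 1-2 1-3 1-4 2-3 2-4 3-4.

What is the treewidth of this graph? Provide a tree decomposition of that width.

Each bag holds 4 vertices, so the decomposition has width 3, which upper-bounds the treewidth. Conversely, {0, 1, 2, 4} is a clique of size 4, and the vertices of any clique must share a bag in every tree decomposition; so some bag has ≥ 4 vertices and tw(G) ≥ 3. Combining the bounds, tw(G) = 3.

Treewidth 3.
One optimal decomposition is:
Bags: B1 = {1, 2, 3, 4}  B2 = {0, 1, 2, 4}
Tree: B1–B2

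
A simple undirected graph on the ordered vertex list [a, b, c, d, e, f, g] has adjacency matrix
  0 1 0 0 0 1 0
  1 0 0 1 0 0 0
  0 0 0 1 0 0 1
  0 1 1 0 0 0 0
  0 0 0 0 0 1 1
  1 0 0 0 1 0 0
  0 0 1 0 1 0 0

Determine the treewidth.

A width-2 tree decomposition is:
Bags: B1 = {a, e, f}  B2 = {a, b, e}  B3 = {b, d, e}  B4 = {c, d, e}  B5 = {c, e, g}
Tree: B1–B2, B2–B3, B3–B4, B4–B5
Each bag holds 3 vertices, so the decomposition has width 2, which upper-bounds the treewidth. Since e–f–a–b–d–c–g–e is a cycle in G, G is not acyclic. Forests are exactly the graphs of treewidth ≤ 1, so tw(G) ≥ 2. Hence tw(G) = 2 exactly.

2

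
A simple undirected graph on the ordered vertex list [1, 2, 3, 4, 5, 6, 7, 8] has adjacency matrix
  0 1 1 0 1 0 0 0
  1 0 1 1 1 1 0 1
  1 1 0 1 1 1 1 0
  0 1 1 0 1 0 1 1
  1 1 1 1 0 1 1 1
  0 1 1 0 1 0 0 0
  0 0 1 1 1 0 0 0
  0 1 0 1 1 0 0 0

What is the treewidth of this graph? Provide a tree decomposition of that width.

Treewidth 3.
One optimal decomposition is:
Bags: B1 = {1, 2, 3, 5}  B2 = {2, 3, 4, 5}  B3 = {3, 4, 5, 7}  B4 = {2, 4, 5, 8}  B5 = {2, 3, 5, 6}
Tree: B1–B2, B2–B3, B2–B4, B2–B5

Every bag has size at most 4, so the width is 4 − 1 = 3 and tw(G) ≤ 3. On the other hand G contains the 4-clique {2, 4, 5, 8}. A clique must lie in a single bag of any decomposition, so no decomposition can have width below 3. Combining the bounds, tw(G) = 3.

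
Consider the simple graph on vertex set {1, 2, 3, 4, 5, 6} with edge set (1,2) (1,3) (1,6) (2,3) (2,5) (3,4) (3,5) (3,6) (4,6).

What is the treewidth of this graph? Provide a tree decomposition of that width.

Treewidth 2.
Bags: B1 = {1, 3, 6}  B2 = {1, 2, 3}  B3 = {2, 3, 5}  B4 = {3, 4, 6}
Tree: B1–B2, B2–B3, B1–B4

Every bag has size at most 3, so the width is 3 − 1 = 2 and tw(G) ≤ 2. For the lower bound, the 3 vertices {1, 2, 3} are pairwise adjacent, and any tree decomposition puts a clique entirely inside one bag — forcing width ≥ 2. Therefore the treewidth is 2.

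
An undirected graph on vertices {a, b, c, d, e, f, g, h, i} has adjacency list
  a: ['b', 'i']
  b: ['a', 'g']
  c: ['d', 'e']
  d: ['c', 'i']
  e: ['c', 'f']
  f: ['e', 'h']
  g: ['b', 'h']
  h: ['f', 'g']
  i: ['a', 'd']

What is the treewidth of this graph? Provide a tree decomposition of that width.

Every bag has size at most 3, so the width is 3 − 1 = 2 and tw(G) ≤ 2. The edges i–d–c–e–f–h–g–b–a–i form a cycle, so G is not a tree and its treewidth is at least 2. The upper and lower bounds meet at 2, so that is the treewidth.

Treewidth 2.
One such decomposition:
Bags: B1 = {c, d, i}  B2 = {c, e, i}  B3 = {e, f, i}  B4 = {f, h, i}  B5 = {g, h, i}  B6 = {b, g, i}  B7 = {a, b, i}
Tree: B1–B2, B2–B3, B3–B4, B4–B5, B5–B6, B6–B7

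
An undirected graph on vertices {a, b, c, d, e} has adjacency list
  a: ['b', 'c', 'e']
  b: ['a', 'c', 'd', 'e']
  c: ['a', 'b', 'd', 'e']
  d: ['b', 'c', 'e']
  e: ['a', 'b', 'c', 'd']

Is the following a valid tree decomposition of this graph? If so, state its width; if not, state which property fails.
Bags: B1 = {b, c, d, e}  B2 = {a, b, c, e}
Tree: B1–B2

Every vertex of G appears in some bag (union = {a, b, c, d, e}); every edge is covered by a bag; and for each vertex v the set of bags containing v is connected in the bag tree. The decomposition is therefore valid. The largest bag has 4 vertices, so the width is 3.

Yes; width 3.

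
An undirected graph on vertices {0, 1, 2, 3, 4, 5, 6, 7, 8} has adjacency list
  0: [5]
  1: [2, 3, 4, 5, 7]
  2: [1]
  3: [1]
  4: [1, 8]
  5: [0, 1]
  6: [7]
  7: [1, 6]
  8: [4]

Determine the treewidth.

1

A width-1 tree decomposition is:
Bags: B1 = {1, 3}  B2 = {1, 4}  B3 = {1, 7}  B4 = {4, 8}  B5 = {6, 7}  B6 = {1, 5}  B7 = {0, 5}  B8 = {1, 2}
Tree: B1–B2, B2–B3, B2–B4, B3–B5, B1–B6, B6–B7, B2–B8
The largest bag has 2 vertices, giving width 1; this decomposition certifies tw(G) ≤ 1. Since G has at least one edge (e.g. 1–3), it is not an edgeless graph, so tw(G) ≥ 1. Therefore the treewidth is 1.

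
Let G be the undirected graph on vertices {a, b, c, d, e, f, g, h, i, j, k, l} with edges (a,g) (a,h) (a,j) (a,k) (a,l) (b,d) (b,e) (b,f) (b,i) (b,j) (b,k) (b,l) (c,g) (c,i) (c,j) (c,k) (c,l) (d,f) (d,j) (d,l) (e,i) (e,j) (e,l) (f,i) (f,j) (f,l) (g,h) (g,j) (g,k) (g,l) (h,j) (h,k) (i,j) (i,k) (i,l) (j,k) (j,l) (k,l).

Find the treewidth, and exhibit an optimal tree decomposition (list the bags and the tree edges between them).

Treewidth 4.
Bags: B1 = {c, i, j, k, l}  B2 = {c, g, j, k, l}  B3 = {b, i, j, k, l}  B4 = {b, f, i, j, l}  B5 = {a, g, j, k, l}  B6 = {b, e, i, j, l}  B7 = {b, d, f, j, l}  B8 = {a, g, h, j, k}
Tree: B1–B2, B1–B3, B3–B4, B2–B5, B4–B6, B4–B7, B5–B8

Each bag holds 5 vertices, so the decomposition has width 4, which upper-bounds the treewidth. Conversely, {a, g, h, j, k} is a clique of size 5, and the vertices of any clique must share a bag in every tree decomposition; so some bag has ≥ 5 vertices and tw(G) ≥ 4. Combining the bounds, tw(G) = 4.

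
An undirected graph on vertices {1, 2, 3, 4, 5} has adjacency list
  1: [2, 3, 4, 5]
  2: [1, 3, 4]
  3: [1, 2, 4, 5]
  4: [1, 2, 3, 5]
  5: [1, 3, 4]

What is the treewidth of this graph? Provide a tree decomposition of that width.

Treewidth 3.
One such decomposition:
Bags: B1 = {1, 3, 4, 5}  B2 = {1, 2, 3, 4}
Tree: B1–B2

The largest bag has 4 vertices, giving width 3; this decomposition certifies tw(G) ≤ 3. For the lower bound, the 4 vertices {1, 2, 3, 4} are pairwise adjacent, and any tree decomposition puts a clique entirely inside one bag — forcing width ≥ 3. The upper and lower bounds meet at 3, so that is the treewidth.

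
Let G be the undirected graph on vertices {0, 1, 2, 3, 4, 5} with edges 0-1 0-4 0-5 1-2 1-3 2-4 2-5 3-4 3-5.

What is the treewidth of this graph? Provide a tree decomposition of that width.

Each bag holds 4 vertices, so the decomposition has width 3, which upper-bounds the treewidth. For the lower bound: the 4 vertex sets {2,5}, {0,4}, {1}, {3} are disjoint, each induces a connected subgraph, and every pair is joined by at least one edge of G. Contracting each set to a single vertex therefore yields K_{4} as a minor, and since treewidth is minor-monotone, tw(G) ≥ tw(K_{4}) = 3. Therefore the treewidth is 3.

Treewidth 3.
One optimal decomposition is:
Bags: B1 = {1, 2, 4, 5}  B2 = {0, 1, 4, 5}  B3 = {1, 3, 4, 5}
Tree: B1–B2, B2–B3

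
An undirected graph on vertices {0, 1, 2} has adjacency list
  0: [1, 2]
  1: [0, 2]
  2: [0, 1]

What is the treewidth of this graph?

2

A width-2 tree decomposition is:
Bags: B1 = {0, 1, 2}
Tree: (single bag)
A single bag containing all 3 vertices is trivially a valid decomposition of width 2. On the other hand G contains the 3-clique {0, 1, 2}. A clique must lie in a single bag of any decomposition, so no decomposition can have width below 2. Combining the bounds, tw(G) = 2.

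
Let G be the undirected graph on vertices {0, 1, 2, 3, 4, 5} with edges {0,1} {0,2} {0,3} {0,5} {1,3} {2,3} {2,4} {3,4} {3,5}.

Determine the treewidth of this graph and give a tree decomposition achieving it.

Treewidth 2.
One optimal decomposition is:
Bags: B1 = {0, 3, 5}  B2 = {0, 2, 3}  B3 = {0, 1, 3}  B4 = {2, 3, 4}
Tree: B1–B2, B2–B3, B2–B4

Each bag holds 3 vertices, so the decomposition has width 2, which upper-bounds the treewidth. On the other hand G contains the 3-clique {0, 1, 3}. A clique must lie in a single bag of any decomposition, so no decomposition can have width below 2. Combining the bounds, tw(G) = 2.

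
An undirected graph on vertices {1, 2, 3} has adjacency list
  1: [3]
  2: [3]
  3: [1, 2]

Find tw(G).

A width-1 tree decomposition is:
Bags: B1 = {1, 3}  B2 = {2, 3}
Tree: B1–B2
Every bag has size at most 2, so the width is 2 − 1 = 1 and tw(G) ≤ 1. Since G has at least one edge (e.g. 3–1), it is not an edgeless graph, so tw(G) ≥ 1. The upper and lower bounds meet at 1, so that is the treewidth.

1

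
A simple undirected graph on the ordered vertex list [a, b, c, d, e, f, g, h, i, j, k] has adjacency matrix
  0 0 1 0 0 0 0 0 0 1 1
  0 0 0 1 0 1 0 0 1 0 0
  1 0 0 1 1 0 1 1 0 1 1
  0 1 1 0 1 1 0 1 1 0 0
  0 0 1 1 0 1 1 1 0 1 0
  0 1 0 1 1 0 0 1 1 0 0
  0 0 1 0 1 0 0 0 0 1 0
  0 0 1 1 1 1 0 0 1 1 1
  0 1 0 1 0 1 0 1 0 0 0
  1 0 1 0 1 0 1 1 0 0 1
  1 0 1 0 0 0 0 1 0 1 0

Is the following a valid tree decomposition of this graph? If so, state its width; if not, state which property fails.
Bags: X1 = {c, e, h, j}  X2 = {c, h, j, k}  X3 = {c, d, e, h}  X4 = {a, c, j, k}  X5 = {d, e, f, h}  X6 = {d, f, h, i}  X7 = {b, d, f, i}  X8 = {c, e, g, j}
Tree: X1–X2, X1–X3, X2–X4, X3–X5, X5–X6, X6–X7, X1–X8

Yes; width 3.

Vertex coverage: the bags together contain {a, b, c, d, e, f, g, h, i, j, k}, the full vertex set. Edge coverage: each edge of G has both endpoints in at least one bag. Running intersection: for every vertex, the bags containing it form a connected subtree. All three properties hold, so this is a valid tree decomposition of width max|bag| − 1 = 3, and hence tw(G) ≤ 3.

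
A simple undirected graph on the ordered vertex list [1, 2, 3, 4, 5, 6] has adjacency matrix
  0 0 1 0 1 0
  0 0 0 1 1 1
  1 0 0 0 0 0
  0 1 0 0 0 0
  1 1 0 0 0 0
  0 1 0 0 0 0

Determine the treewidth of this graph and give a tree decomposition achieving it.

Treewidth 1.
One optimal decomposition is:
Bags: B1 = {2, 5}  B2 = {2, 4}  B3 = {1, 5}  B4 = {1, 3}  B5 = {2, 6}
Tree: B1–B2, B1–B3, B3–B4, B1–B5

The largest bag has 2 vertices, giving width 1; this decomposition certifies tw(G) ≤ 1. Any graph with an edge has treewidth ≥ 1, and G has the edge 5–2. The upper and lower bounds meet at 1, so that is the treewidth.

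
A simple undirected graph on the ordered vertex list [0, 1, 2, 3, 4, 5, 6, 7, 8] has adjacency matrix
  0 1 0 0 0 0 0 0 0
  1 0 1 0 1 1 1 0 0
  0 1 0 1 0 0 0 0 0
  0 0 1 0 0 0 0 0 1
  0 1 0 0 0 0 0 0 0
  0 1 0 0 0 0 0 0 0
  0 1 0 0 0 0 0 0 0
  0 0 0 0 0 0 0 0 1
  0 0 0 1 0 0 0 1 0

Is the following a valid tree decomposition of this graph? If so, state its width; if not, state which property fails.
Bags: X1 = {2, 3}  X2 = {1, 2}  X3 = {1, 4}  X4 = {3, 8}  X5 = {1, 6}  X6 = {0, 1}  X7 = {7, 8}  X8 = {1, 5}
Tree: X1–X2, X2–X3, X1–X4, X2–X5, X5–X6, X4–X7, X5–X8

Yes; width 1.

Checking the three conditions: (i) the bags cover all of {0, 1, 2, 3, 4, 5, 6, 7, 8}; (ii) for each edge, some bag contains both endpoints; (iii) the bags containing any fixed vertex form a subtree. All hold, so the decomposition is valid with width 2 − 1 = 1.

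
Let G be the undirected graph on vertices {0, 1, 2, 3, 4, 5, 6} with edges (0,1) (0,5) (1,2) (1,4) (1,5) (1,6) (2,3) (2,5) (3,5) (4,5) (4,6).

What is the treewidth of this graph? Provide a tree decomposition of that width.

Treewidth 2.
Bags: B1 = {2, 3, 5}  B2 = {1, 2, 5}  B3 = {1, 4, 5}  B4 = {0, 1, 5}  B5 = {1, 4, 6}
Tree: B1–B2, B2–B3, B2–B4, B3–B5

Each bag holds 3 vertices, so the decomposition has width 2, which upper-bounds the treewidth. For the lower bound, the 3 vertices {0, 1, 5} are pairwise adjacent, and any tree decomposition puts a clique entirely inside one bag — forcing width ≥ 2. Hence tw(G) = 2 exactly.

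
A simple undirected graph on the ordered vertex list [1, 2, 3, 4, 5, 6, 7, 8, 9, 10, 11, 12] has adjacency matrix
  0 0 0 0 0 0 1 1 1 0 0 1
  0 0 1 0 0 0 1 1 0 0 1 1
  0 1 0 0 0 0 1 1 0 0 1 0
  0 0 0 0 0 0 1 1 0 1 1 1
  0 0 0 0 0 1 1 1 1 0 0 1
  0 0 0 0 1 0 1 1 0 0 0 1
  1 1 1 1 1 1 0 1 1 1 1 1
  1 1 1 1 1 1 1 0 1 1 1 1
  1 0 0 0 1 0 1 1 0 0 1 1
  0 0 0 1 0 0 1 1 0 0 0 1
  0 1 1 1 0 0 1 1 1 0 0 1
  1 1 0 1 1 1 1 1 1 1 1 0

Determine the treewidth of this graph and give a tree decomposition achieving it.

Each bag holds 5 vertices, so the decomposition has width 4, which upper-bounds the treewidth. For the lower bound, the 5 vertices {2, 3, 7, 8, 11} are pairwise adjacent, and any tree decomposition puts a clique entirely inside one bag — forcing width ≥ 4. The upper and lower bounds meet at 4, so that is the treewidth.

Treewidth 4.
Bags: B1 = {7, 8, 9, 11, 12}  B2 = {2, 7, 8, 11, 12}  B3 = {2, 3, 7, 8, 11}  B4 = {5, 7, 8, 9, 12}  B5 = {4, 7, 8, 11, 12}  B6 = {5, 6, 7, 8, 12}  B7 = {1, 7, 8, 9, 12}  B8 = {4, 7, 8, 10, 12}
Tree: B1–B2, B2–B3, B1–B4, B1–B5, B4–B6, B4–B7, B5–B8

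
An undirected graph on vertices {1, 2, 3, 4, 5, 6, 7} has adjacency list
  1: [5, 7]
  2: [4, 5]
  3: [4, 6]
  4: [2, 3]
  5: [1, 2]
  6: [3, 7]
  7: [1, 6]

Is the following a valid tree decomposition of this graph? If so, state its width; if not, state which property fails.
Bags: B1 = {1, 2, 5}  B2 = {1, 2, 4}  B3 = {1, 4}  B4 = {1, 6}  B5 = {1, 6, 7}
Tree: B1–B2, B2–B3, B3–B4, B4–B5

A tree decomposition must satisfy three properties: every vertex lies in some bag; for every edge, both endpoints lie together in some bag; and for every vertex, the bags containing it form a connected subtree. Here vertex 3 appears in no bag, so the decomposition is invalid.

No — vertex 3 appears in no bag.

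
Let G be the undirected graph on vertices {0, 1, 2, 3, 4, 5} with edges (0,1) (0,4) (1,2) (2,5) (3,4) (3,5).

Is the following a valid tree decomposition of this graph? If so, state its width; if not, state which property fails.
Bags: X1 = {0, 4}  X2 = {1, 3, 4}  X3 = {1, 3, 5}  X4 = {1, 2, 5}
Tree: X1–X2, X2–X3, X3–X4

A tree decomposition must satisfy three properties: every vertex lies in some bag; for every edge, both endpoints lie together in some bag; and for every vertex, the bags containing it form a connected subtree. Here edge (1,0) lies in no bag, so the decomposition is invalid.

No — edge (1,0) lies in no bag.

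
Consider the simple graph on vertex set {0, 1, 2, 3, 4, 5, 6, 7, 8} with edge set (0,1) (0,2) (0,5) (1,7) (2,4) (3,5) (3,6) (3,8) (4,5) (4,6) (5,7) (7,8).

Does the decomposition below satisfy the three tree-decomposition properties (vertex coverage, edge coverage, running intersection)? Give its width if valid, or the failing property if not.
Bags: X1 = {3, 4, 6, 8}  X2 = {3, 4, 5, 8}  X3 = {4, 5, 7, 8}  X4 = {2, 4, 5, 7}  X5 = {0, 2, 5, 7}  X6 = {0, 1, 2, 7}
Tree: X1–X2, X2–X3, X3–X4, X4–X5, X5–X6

Every vertex of G appears in some bag (union = {0, 1, 2, 3, 4, 5, 6, 7, 8}); every edge is covered by a bag; and for each vertex v the set of bags containing v is connected in the bag tree. The decomposition is therefore valid. The largest bag has 4 vertices, so the width is 3.

Yes; width 3.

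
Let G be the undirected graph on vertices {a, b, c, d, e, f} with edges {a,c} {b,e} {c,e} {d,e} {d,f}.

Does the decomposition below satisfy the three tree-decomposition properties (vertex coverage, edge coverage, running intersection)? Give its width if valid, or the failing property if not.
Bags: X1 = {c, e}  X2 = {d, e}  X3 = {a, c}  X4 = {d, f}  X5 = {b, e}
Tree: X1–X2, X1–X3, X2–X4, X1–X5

Vertex coverage: the bags together contain {a, b, c, d, e, f}, the full vertex set. Edge coverage: each edge of G has both endpoints in at least one bag. Running intersection: for every vertex, the bags containing it form a connected subtree. All three properties hold, so this is a valid tree decomposition of width max|bag| − 1 = 1, and hence tw(G) ≤ 1.

Yes; width 1.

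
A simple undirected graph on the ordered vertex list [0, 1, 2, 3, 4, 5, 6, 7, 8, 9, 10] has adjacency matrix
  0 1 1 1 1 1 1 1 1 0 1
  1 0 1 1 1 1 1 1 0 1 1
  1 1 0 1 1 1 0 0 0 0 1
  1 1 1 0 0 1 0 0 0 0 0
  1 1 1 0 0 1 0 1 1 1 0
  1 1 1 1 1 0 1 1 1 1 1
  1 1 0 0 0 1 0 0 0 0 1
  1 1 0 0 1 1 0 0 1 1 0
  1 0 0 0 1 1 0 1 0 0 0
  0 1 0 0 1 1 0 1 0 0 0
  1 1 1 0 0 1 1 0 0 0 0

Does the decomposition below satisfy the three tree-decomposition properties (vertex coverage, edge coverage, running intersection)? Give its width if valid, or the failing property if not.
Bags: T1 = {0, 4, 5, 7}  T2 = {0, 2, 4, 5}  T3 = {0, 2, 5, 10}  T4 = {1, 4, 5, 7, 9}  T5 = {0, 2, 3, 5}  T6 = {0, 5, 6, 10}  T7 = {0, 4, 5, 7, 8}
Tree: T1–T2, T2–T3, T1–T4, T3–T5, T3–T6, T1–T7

A tree decomposition must satisfy three properties: every vertex lies in some bag; for every edge, both endpoints lie together in some bag; and for every vertex, the bags containing it form a connected subtree. Here edge (1,0) lies in no bag, so the decomposition is invalid.

No — edge (1,0) lies in no bag.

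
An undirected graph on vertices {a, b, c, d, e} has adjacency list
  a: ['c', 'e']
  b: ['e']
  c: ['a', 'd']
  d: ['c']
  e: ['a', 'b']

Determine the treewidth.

1

A width-1 tree decomposition is:
Bags: B1 = {c, d}  B2 = {a, c}  B3 = {a, e}  B4 = {b, e}
Tree: B1–B2, B2–B3, B3–B4
Every bag has size at most 2, so the width is 2 − 1 = 1 and tw(G) ≤ 1. Any graph with an edge has treewidth ≥ 1, and G has the edge d–c. Hence tw(G) = 1 exactly.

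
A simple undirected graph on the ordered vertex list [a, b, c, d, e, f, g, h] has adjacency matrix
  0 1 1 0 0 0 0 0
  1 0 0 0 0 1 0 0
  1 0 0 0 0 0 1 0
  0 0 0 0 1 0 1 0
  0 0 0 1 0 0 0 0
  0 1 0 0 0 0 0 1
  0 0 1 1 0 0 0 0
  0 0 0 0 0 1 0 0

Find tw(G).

A width-1 tree decomposition is:
Bags: B1 = {f, h}  B2 = {b, f}  B3 = {a, b}  B4 = {a, c}  B5 = {c, g}  B6 = {d, g}  B7 = {d, e}
Tree: B1–B2, B2–B3, B3–B4, B4–B5, B5–B6, B6–B7
The largest bag has 2 vertices, giving width 1; this decomposition certifies tw(G) ≤ 1. Since G has at least one edge (e.g. h–f), it is not an edgeless graph, so tw(G) ≥ 1. Therefore the treewidth is 1.

1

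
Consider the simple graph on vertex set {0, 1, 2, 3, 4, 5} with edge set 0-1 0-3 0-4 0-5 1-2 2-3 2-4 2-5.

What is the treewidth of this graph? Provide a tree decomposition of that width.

Treewidth 2.
One optimal decomposition is:
Bags: B1 = {0, 2, 3}  B2 = {0, 2, 5}  B3 = {0, 1, 2}  B4 = {0, 2, 4}
Tree: B1–B2, B2–B3, B3–B4

Each bag holds 3 vertices, so the decomposition has width 2, which upper-bounds the treewidth. The edges 0–3–2–5–0 form a cycle, so G is not a tree and its treewidth is at least 2. Hence tw(G) = 2 exactly.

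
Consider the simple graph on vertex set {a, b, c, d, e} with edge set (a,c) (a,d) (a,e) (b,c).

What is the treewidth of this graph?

1

A width-1 tree decomposition is:
Bags: B1 = {b, c}  B2 = {a, c}  B3 = {a, d}  B4 = {a, e}
Tree: B1–B2, B2–B3, B2–B4
Every bag has size at most 2, so the width is 2 − 1 = 1 and tw(G) ≤ 1. Any graph with an edge has treewidth ≥ 1, and G has the edge c–b. The upper and lower bounds meet at 1, so that is the treewidth.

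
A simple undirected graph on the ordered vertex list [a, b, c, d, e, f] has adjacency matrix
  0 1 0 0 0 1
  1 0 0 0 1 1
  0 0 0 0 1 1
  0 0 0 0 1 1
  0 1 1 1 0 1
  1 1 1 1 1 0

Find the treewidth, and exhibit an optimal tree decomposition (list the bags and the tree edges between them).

Treewidth 2.
Bags: B1 = {a, b, f}  B2 = {b, e, f}  B3 = {c, e, f}  B4 = {d, e, f}
Tree: B1–B2, B2–B3, B2–B4

The largest bag has 3 vertices, giving width 2; this decomposition certifies tw(G) ≤ 2. On the other hand G contains the 3-clique {d, e, f}. A clique must lie in a single bag of any decomposition, so no decomposition can have width below 2. Combining the bounds, tw(G) = 2.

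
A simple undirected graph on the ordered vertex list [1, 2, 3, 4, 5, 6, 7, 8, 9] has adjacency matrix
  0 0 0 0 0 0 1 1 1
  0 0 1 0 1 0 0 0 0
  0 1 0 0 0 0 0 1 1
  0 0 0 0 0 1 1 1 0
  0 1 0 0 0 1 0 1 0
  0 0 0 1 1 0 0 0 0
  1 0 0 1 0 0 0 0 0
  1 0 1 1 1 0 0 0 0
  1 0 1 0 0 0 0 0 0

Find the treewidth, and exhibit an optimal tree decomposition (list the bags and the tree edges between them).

Each bag holds 4 vertices, so the decomposition has width 3, which upper-bounds the treewidth. For the lower bound: the 4 vertex sets {1,7,9}, {4}, {8}, {2,3,5,6} are disjoint, each induces a connected subgraph, and every pair is joined by at least one edge of G. Contracting each set to a single vertex therefore yields K_{4} as a minor, and since treewidth is minor-monotone, tw(G) ≥ tw(K_{4}) = 3. Hence tw(G) = 3 exactly.

Treewidth 3.
One such decomposition:
Bags: B1 = {1, 4, 7, 9}  B2 = {1, 4, 8, 9}  B3 = {3, 4, 8, 9}  B4 = {3, 4, 6, 8}  B5 = {3, 5, 6, 8}  B6 = {2, 3, 5, 6}
Tree: B1–B2, B2–B3, B3–B4, B4–B5, B5–B6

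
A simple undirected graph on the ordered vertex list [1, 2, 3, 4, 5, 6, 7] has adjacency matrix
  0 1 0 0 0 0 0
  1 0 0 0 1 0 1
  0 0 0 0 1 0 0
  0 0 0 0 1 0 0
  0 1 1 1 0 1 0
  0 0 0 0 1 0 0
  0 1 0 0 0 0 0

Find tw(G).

A width-1 tree decomposition is:
Bags: B1 = {2, 5}  B2 = {3, 5}  B3 = {4, 5}  B4 = {2, 7}  B5 = {5, 6}  B6 = {1, 2}
Tree: B1–B2, B2–B3, B1–B4, B2–B5, B4–B6
The largest bag has 2 vertices, giving width 1; this decomposition certifies tw(G) ≤ 1. Since G has at least one edge (e.g. 5–2), it is not an edgeless graph, so tw(G) ≥ 1. Therefore the treewidth is 1.

1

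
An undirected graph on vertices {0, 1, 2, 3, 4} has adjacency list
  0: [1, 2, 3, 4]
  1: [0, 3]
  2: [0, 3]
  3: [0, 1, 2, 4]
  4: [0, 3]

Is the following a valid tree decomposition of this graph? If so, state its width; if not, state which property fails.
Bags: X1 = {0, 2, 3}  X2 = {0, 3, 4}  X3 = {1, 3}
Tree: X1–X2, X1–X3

A tree decomposition must satisfy three properties: every vertex lies in some bag; for every edge, both endpoints lie together in some bag; and for every vertex, the bags containing it form a connected subtree. Here edge (0,1) lies in no bag, so the decomposition is invalid.

No — edge (0,1) lies in no bag.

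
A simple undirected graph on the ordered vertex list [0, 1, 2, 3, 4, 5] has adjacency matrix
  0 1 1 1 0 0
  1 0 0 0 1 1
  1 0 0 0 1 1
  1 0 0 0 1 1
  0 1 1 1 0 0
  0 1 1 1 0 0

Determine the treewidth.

3

A width-3 tree decomposition is:
Bags: B1 = {0, 3, 4, 5}  B2 = {0, 1, 4, 5}  B3 = {0, 2, 4, 5}
Tree: B1–B2, B2–B3
Every bag has size at most 4, so the width is 4 − 1 = 3 and tw(G) ≤ 3. For the lower bound: the 4 vertex sets {0,3}, {1,4}, {5}, {2} are disjoint, each induces a connected subgraph, and every pair is joined by at least one edge of G. Contracting each set to a single vertex therefore yields K_{4} as a minor, and since treewidth is minor-monotone, tw(G) ≥ tw(K_{4}) = 3. Combining the bounds, tw(G) = 3.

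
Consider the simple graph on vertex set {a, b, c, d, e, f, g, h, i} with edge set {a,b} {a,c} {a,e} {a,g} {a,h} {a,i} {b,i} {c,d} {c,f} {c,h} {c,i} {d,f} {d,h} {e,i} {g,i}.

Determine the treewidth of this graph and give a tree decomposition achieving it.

The largest bag has 3 vertices, giving width 2; this decomposition certifies tw(G) ≤ 2. For the lower bound, the 3 vertices {c, d, h} are pairwise adjacent, and any tree decomposition puts a clique entirely inside one bag — forcing width ≥ 2. Hence tw(G) = 2 exactly.

Treewidth 2.
One such decomposition:
Bags: B1 = {a, c, h}  B2 = {a, c, i}  B3 = {a, g, i}  B4 = {c, d, h}  B5 = {a, b, i}  B6 = {a, e, i}  B7 = {c, d, f}
Tree: B1–B2, B2–B3, B1–B4, B3–B5, B3–B6, B4–B7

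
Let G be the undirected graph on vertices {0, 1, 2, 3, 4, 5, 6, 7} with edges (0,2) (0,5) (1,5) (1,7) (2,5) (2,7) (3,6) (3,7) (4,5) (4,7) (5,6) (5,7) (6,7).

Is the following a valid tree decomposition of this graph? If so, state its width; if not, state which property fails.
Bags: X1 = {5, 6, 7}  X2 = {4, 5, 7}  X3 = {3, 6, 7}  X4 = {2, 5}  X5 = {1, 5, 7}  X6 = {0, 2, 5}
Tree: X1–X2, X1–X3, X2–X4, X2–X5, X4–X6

No — edge (7,2) lies in no bag.

A tree decomposition must satisfy three properties: every vertex lies in some bag; for every edge, both endpoints lie together in some bag; and for every vertex, the bags containing it form a connected subtree. Here edge (7,2) lies in no bag, so the decomposition is invalid.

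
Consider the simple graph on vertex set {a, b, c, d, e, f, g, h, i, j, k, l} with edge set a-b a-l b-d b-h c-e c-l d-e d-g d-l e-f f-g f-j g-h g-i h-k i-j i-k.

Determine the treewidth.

3

A width-3 tree decomposition is:
Bags: B1 = {a, c, e, l}  B2 = {a, d, e, l}  B3 = {a, b, d, e}  B4 = {b, d, e, f}  B5 = {b, d, f, g}  B6 = {b, f, g, h}  B7 = {f, g, h, j}  B8 = {g, h, i, j}  B9 = {h, i, j, k}
Tree: B1–B2, B2–B3, B3–B4, B4–B5, B5–B6, B6–B7, B7–B8, B8–B9
Each bag holds 4 vertices, so the decomposition has width 3, which upper-bounds the treewidth. For the lower bound: the 4 vertex sets {a,c,l}, {e}, {d}, {b,f,g,h} are disjoint, each induces a connected subgraph, and every pair is joined by at least one edge of G. Contracting each set to a single vertex therefore yields K_{4} as a minor, and since treewidth is minor-monotone, tw(G) ≥ tw(K_{4}) = 3. Hence tw(G) = 3 exactly.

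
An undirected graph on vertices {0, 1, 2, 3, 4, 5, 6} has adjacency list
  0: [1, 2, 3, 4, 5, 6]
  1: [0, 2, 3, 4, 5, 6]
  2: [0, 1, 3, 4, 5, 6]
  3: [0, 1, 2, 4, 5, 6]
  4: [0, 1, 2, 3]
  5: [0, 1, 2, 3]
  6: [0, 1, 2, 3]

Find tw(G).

A width-4 tree decomposition is:
Bags: B1 = {0, 1, 2, 3, 5}  B2 = {0, 1, 2, 3, 6}  B3 = {0, 1, 2, 3, 4}
Tree: B1–B2, B1–B3
Every bag has size at most 5, so the width is 5 − 1 = 4 and tw(G) ≤ 4. For the lower bound, the 5 vertices {0, 1, 2, 3, 4} are pairwise adjacent, and any tree decomposition puts a clique entirely inside one bag — forcing width ≥ 4. The upper and lower bounds meet at 4, so that is the treewidth.

4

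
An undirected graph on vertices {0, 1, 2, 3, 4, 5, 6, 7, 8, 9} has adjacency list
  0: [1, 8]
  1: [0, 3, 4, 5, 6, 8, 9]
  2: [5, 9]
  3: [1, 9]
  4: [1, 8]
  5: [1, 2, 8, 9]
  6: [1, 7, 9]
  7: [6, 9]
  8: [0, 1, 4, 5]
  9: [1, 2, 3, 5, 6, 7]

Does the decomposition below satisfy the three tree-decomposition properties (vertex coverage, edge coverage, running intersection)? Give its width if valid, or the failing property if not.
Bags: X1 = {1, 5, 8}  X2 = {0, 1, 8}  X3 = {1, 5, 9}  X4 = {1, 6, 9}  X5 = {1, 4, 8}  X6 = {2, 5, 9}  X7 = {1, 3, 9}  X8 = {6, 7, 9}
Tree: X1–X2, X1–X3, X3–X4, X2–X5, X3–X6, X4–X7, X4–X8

Yes; width 2.

Checking the three conditions: (i) the bags cover all of {0, 1, 2, 3, 4, 5, 6, 7, 8, 9}; (ii) for each edge, some bag contains both endpoints; (iii) the bags containing any fixed vertex form a subtree. All hold, so the decomposition is valid with width 3 − 1 = 2.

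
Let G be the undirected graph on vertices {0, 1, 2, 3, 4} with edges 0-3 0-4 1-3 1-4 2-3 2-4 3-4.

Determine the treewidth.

A width-2 tree decomposition is:
Bags: B1 = {1, 3, 4}  B2 = {2, 3, 4}  B3 = {0, 3, 4}
Tree: B1–B2, B2–B3
Every bag has size at most 3, so the width is 3 − 1 = 2 and tw(G) ≤ 2. On the other hand G contains the 3-clique {0, 3, 4}. A clique must lie in a single bag of any decomposition, so no decomposition can have width below 2. The upper and lower bounds meet at 2, so that is the treewidth.

2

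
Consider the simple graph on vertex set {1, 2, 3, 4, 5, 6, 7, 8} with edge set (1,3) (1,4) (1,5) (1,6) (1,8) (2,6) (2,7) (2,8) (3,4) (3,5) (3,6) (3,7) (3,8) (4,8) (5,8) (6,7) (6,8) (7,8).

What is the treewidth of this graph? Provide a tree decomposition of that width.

Every bag has size at most 4, so the width is 4 − 1 = 3 and tw(G) ≤ 3. For the lower bound, the 4 vertices {2, 6, 7, 8} are pairwise adjacent, and any tree decomposition puts a clique entirely inside one bag — forcing width ≥ 3. Combining the bounds, tw(G) = 3.

Treewidth 3.
One optimal decomposition is:
Bags: B1 = {1, 3, 5, 8}  B2 = {1, 3, 6, 8}  B3 = {3, 6, 7, 8}  B4 = {1, 3, 4, 8}  B5 = {2, 6, 7, 8}
Tree: B1–B2, B2–B3, B1–B4, B3–B5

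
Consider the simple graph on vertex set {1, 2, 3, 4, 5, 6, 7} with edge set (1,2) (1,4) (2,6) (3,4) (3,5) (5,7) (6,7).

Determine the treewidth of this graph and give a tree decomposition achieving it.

Each bag holds 3 vertices, so the decomposition has width 2, which upper-bounds the treewidth. Since 1–4–3–5–7–6–2–1 is a cycle in G, G is not acyclic. Forests are exactly the graphs of treewidth ≤ 1, so tw(G) ≥ 2. The upper and lower bounds meet at 2, so that is the treewidth.

Treewidth 2.
Bags: B1 = {1, 3, 4}  B2 = {1, 3, 5}  B3 = {1, 5, 7}  B4 = {1, 6, 7}  B5 = {1, 2, 6}
Tree: B1–B2, B2–B3, B3–B4, B4–B5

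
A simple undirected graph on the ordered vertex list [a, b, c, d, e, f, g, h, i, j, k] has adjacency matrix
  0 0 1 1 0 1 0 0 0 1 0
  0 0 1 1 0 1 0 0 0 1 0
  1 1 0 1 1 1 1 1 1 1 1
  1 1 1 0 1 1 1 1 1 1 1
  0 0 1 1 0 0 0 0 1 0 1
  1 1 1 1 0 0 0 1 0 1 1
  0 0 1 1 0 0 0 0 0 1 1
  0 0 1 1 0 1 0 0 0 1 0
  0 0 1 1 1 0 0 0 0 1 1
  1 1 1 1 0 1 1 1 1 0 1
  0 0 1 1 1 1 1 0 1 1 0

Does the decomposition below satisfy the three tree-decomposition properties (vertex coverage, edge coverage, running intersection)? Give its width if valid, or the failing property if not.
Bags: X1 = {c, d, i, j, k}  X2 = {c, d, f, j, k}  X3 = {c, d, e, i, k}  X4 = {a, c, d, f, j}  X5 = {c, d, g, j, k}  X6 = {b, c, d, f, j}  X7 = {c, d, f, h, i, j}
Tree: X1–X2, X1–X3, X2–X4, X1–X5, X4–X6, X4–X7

A tree decomposition must satisfy three properties: every vertex lies in some bag; for every edge, both endpoints lie together in some bag; and for every vertex, the bags containing it form a connected subtree. Here bags containing vertex i are not connected in the tree, so the decomposition is invalid.

No — bags containing vertex i are not connected in the tree.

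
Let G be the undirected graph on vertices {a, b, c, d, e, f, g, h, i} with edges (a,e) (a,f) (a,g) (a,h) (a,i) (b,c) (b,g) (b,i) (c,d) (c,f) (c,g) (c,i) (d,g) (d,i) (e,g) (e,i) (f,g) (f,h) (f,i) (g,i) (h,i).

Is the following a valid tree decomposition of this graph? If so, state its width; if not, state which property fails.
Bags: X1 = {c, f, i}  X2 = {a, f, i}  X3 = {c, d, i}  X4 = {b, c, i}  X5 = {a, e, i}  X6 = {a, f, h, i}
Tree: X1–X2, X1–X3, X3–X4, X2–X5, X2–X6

No — vertex g appears in no bag.

A tree decomposition must satisfy three properties: every vertex lies in some bag; for every edge, both endpoints lie together in some bag; and for every vertex, the bags containing it form a connected subtree. Here vertex g appears in no bag, so the decomposition is invalid.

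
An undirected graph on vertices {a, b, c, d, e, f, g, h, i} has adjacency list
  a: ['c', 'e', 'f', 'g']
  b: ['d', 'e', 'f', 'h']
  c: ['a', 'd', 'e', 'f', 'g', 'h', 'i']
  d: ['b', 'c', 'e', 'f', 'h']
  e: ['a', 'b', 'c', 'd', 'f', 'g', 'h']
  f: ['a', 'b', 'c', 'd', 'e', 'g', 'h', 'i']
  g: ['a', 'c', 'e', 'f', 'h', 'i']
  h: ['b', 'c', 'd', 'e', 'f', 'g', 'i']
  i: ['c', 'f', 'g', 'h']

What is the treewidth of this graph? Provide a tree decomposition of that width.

The largest bag has 5 vertices, giving width 4; this decomposition certifies tw(G) ≤ 4. For the lower bound, the 5 vertices {c, d, e, f, h} are pairwise adjacent, and any tree decomposition puts a clique entirely inside one bag — forcing width ≥ 4. Hence tw(G) = 4 exactly.

Treewidth 4.
Bags: B1 = {c, d, e, f, h}  B2 = {c, e, f, g, h}  B3 = {a, c, e, f, g}  B4 = {b, d, e, f, h}  B5 = {c, f, g, h, i}
Tree: B1–B2, B2–B3, B1–B4, B2–B5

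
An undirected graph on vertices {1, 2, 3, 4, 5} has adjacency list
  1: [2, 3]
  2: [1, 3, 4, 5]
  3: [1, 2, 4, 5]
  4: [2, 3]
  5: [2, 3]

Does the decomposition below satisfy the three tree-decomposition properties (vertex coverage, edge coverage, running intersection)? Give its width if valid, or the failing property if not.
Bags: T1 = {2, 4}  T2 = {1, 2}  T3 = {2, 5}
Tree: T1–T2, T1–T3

No — vertex 3 appears in no bag.

A tree decomposition must satisfy three properties: every vertex lies in some bag; for every edge, both endpoints lie together in some bag; and for every vertex, the bags containing it form a connected subtree. Here vertex 3 appears in no bag, so the decomposition is invalid.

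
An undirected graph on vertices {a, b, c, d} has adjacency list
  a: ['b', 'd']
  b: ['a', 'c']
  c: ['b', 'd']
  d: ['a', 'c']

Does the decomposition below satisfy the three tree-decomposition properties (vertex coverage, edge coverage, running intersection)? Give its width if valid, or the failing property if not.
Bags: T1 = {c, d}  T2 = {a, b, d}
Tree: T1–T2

A tree decomposition must satisfy three properties: every vertex lies in some bag; for every edge, both endpoints lie together in some bag; and for every vertex, the bags containing it form a connected subtree. Here edge (b,c) lies in no bag, so the decomposition is invalid.

No — edge (b,c) lies in no bag.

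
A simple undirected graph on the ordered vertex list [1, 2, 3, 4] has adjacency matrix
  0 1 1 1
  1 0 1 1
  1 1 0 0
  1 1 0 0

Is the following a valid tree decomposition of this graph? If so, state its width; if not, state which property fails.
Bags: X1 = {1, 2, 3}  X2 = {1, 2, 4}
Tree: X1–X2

Yes; width 2.

Vertex coverage: the bags together contain {1, 2, 3, 4}, the full vertex set. Edge coverage: each edge of G has both endpoints in at least one bag. Running intersection: for every vertex, the bags containing it form a connected subtree. All three properties hold, so this is a valid tree decomposition of width max|bag| − 1 = 2, and hence tw(G) ≤ 2.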